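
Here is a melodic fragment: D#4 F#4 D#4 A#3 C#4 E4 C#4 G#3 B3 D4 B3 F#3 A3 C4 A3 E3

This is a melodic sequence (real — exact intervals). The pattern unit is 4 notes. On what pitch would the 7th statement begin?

Eb3

The 4-note cells begin on D#4, C#4, B3, A3 — each down a 2nd from the last.
Continuing: G3 → F3 → Eb3. Statement 7 starts on Eb3.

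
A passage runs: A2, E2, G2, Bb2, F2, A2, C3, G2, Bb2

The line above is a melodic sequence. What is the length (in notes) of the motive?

3

Try groups of 3 (3 cells in 9 notes):
A2 E2 G2 | Bb2 F2 A2 | C3 G2 Bb2
That's a consistent up a 2nd shift per cell, and no other grouping gives one.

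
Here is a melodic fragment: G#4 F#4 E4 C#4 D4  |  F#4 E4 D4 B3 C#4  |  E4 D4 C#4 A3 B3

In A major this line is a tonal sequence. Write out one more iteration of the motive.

Taking 5-note groups, the heads are G#4, F#4, E4: the pattern moves down a 2nd.
So cell 4 is D4 C#4 B3 G#3 A3.

D4 C#4 B3 G#3 A3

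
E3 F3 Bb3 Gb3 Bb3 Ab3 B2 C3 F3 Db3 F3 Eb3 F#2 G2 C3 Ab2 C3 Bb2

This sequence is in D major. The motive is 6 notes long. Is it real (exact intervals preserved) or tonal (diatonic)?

Each cell has the same semitone pattern (1, 5, -4, 4, -2) — intervals are preserved exactly.
And F3 lies outside D major, so the sequence is real rather than tonal.

real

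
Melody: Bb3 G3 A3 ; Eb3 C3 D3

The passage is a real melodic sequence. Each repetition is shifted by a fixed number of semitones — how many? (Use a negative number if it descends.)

-7

With a 3-note motive the entries are Bb3, Eb3, each down a 5th from the previous.
Bb3 to Eb3 spans -7 semitones.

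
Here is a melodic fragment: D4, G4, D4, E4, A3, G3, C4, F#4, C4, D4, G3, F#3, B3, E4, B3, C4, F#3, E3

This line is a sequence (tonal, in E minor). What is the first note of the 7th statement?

With a 6-note motive the entries are D4, C4, B3, each down a 2nd from the previous.
Extending the heads down a 2nd: A3 → G3 → F#3 → E3.

E3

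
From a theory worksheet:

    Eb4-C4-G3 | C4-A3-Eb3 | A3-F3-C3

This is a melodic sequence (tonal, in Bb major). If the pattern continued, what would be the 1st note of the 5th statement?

D3

The unit is 3 notes. Position-1 pitches of the 3 shown cells: Eb4, C4, A3.
Each moves down a 3rd. Continuing: F3 → D3.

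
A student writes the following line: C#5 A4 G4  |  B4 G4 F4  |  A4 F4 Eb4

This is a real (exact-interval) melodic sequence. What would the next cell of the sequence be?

G4 Eb4 Db4

Taking 3-note groups, the heads are C#5, B4, A4: the pattern moves down a 2nd.
Statement 4 starts on G4 and keeps the same exact contour: G4 Eb4 Db4.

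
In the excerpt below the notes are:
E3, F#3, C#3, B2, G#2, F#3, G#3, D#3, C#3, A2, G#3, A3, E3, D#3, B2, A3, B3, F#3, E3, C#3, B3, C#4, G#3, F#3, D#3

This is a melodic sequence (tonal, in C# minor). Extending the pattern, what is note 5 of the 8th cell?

Grouping in 5s, the 5th note of each cell is G#2, A2, B2, C#3, D#3.
Extending up a 2nd: E3 → F#3 → G#3.

G#3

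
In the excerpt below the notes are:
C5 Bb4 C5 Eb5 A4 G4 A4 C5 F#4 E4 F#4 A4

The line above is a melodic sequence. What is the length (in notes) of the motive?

There are 12 notes; a 4-note unit gives 3 cells:
C5 Bb4 C5 Eb5 | A4 G4 A4 C5 | F#4 E4 F#4 A4
Every group is a transposition down a 3rd of the one before; no shorter unit works.

4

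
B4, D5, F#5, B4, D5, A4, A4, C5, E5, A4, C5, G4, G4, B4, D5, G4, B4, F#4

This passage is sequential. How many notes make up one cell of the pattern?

6

There are 18 notes; a 6-note unit gives 3 cells:
B4 D5 F#5 B4 D5 A4 | A4 C5 E5 A4 C5 G4 | G4 B4 D5 G4 B4 F#4
That's a consistent down a 2nd shift per cell, and no other grouping gives one.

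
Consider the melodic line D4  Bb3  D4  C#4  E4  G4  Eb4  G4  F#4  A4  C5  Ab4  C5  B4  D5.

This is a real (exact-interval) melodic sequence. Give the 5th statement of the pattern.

Bb5 Gb5 Bb5 A5 C6

Taking 5-note groups, the heads are D4, G4, C5: the pattern moves up a 4th.
Carrying on: F5 → Bb5.
From Bb5 the exact shape gives Bb5 Gb5 Bb5 A5 C6.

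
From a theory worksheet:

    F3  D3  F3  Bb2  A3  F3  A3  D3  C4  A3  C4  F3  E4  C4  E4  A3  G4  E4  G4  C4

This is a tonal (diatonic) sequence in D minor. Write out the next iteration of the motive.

Unit = 4 notes; the statements start on F3, A3, C4, E4, G4, moving up a 3rd each time.
Statement 6 starts on Bb4 and keeps the same diatonic contour: Bb4 G4 Bb4 E4.

Bb4 G4 Bb4 E4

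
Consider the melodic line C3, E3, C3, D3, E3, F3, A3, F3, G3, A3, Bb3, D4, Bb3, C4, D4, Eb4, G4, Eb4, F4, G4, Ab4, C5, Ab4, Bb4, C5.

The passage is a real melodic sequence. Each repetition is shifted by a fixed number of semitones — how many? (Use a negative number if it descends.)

Unit = 5 notes; the statements start on C3, F3, Bb3, Eb4, Ab4, moving up a 4th each time.
C3 to F3 spans +5 semitones.

5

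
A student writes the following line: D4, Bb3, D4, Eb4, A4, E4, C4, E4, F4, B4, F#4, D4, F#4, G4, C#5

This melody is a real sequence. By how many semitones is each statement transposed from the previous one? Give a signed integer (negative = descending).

2

With a 5-note motive the entries are D4, E4, F#4, each up a 2nd from the previous.
Counting half-steps from D4 to E4: 2.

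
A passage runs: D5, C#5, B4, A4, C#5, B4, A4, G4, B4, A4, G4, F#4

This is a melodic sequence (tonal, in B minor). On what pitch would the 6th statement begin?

Taking 4-note groups, the heads are D5, C#5, B4: the pattern moves down a 2nd.
Extending the heads down a 2nd: A4 → G4 → F#4.

F#4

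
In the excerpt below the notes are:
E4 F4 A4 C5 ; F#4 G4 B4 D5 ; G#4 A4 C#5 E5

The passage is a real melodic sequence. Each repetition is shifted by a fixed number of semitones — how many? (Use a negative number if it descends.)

With a 4-note motive the entries are E4, F#4, G#4, each up a 2nd from the previous.
E4→F#4 is 66 − 64 = 2 semitones.

2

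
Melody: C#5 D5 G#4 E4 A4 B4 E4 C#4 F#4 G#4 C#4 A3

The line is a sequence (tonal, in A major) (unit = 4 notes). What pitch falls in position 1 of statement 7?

E3

With 4-note cells, note 1 of each statement runs C#5, A4, F#4.
Carrying that down a 3rd forward: D4 → B3 → G#3 → E3.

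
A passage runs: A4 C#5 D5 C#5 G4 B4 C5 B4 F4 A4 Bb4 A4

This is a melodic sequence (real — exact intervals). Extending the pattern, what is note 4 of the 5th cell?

F4

Grouping in 4s, the 4th note of each cell is C#5, B4, A4.
Each moves down a 2nd. Continuing: G4 → F4.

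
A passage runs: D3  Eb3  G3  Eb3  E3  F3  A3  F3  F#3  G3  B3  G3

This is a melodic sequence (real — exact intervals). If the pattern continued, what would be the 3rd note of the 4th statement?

C#4

With 4-note cells, note 3 of each statement runs G3, A3, B3.
From B3, up a 2nd gives C#4.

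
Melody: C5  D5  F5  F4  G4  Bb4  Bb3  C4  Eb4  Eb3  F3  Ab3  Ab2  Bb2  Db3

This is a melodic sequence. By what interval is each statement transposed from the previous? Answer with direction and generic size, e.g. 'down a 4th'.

With a 3-note motive the entries are C5, F4, Bb3, Eb3, Ab2, each down a 5th from the previous.
From C5 to F4: down a 5th.

down a 5th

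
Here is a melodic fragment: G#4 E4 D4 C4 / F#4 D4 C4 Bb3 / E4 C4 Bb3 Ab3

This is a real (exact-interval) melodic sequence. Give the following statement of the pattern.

With a 4-note motive the entries are G#4, F#4, E4, each down a 2nd from the previous.
From D4 the exact shape gives D4 Bb3 Ab3 Gb3.

D4 Bb3 Ab3 Gb3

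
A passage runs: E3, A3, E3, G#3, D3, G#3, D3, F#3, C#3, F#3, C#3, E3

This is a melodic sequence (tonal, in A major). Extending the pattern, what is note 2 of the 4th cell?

E3

Grouping in 4s, the 2nd note of each cell is A3, G#3, F#3.
Each moves down a 2nd; the next is E3.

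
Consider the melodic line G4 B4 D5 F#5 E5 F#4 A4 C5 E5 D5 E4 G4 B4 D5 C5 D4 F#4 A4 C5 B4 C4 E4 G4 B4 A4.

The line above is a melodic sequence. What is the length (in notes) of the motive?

5

25 notes total. Splitting into 5 groups of 5:
G4 B4 D5 F#5 E5 | F#4 A4 C5 E5 D5 | E4 G4 B4 D5 C5 | D4 F#4 A4 C5 B4 | C4 E4 G4 B4 A4
Every group is a transposition down a 2nd of the one before; no shorter unit works.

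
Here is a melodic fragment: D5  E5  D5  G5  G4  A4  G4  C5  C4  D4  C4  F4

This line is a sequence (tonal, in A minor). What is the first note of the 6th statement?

E2

With a 4-note motive the entries are D5, G4, C4, each down a 5th from the previous.
Continuing: F3 → B2 → E2. Statement 6 starts on E2.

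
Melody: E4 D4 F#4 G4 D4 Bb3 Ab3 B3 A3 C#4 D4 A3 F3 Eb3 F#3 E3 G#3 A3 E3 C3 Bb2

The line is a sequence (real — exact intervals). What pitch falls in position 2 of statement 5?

F#2

Grouping in 7s, the 2nd note of each cell is D4, A3, E3.
Each moves down a 4th. Continuing: B2 → F#2.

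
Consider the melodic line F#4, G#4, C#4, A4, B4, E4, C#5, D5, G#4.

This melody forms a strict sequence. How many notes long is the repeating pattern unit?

9 notes total. Splitting into 3 groups of 3:
F#4 G#4 C#4 | A4 B4 E4 | C#5 D5 G#4
That's a consistent up a 3rd shift per cell, and no other grouping gives one.

3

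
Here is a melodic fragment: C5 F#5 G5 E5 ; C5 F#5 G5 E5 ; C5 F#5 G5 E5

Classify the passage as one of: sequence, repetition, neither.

Each 4-note cell is identical (C5 F#5 G5 E5), restated at the same pitch.

repetition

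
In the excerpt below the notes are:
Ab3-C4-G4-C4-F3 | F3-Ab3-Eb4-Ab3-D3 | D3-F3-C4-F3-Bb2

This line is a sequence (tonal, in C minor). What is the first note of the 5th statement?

With a 5-note motive the entries are Ab3, F3, D3, each down a 3rd from the previous.
Continuing: Bb2 → G2. Statement 5 starts on G2.

G2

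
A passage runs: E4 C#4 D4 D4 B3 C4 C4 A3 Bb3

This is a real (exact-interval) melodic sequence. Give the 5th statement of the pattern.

The 3-note cells begin on E4, D4, C4 — each down a 2nd from the last.
Extending down a 2nd: Bb3 → Ab3.
Statement 5 starts on Ab3 and keeps the same exact contour: Ab3 F3 Gb3.

Ab3 F3 Gb3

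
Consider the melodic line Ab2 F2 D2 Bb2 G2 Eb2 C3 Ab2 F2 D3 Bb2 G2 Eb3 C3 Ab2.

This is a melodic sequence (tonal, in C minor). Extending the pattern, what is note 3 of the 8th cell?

D3

The unit is 3 notes. Position-3 pitches of the 5 shown cells: D2, Eb2, F2, G2, Ab2.
Carrying that up a 2nd forward: Bb2 → C3 → D3.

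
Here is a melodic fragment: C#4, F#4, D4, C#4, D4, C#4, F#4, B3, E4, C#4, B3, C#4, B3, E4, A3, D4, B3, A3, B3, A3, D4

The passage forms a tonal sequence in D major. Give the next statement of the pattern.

Taking 7-note groups, the heads are C#4, B3, A3: the pattern moves down a 2nd.
So cell 4 is G3 C#4 A3 G3 A3 G3 C#4.

G3 C#4 A3 G3 A3 G3 C#4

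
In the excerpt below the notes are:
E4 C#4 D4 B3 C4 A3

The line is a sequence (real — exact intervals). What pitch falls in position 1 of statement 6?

Gb3

Grouping in 2s, the 1st note of each cell is E4, D4, C4.
Each moves down a 2nd. Continuing: Bb3 → Ab3 → Gb3.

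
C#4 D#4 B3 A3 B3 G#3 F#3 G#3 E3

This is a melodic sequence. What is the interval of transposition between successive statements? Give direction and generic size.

down a 3rd

Unit = 3 notes; the statements start on C#4, A3, F#3, moving down a 3rd each time.
C#4 to A3 is down a 3rd.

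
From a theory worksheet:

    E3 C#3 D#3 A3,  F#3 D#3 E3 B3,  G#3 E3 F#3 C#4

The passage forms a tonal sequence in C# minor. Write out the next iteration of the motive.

Taking 4-note groups, the heads are E3, F#3, G#3: the pattern moves up a 2nd.
From A3 the diatonic shape gives A3 F#3 G#3 D#4.

A3 F#3 G#3 D#4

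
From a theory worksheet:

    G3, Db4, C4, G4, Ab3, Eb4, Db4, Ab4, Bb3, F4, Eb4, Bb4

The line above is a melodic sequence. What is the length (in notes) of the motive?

4

There are 12 notes; a 4-note unit gives 3 cells:
G3 Db4 C4 G4 | Ab3 Eb4 Db4 Ab4 | Bb3 F4 Eb4 Bb4
That's a consistent up a 2nd shift per cell, and no other grouping gives one.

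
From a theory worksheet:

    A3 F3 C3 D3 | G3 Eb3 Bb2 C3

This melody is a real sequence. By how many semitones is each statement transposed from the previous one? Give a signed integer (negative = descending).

Taking 4-note groups, the heads are A3, G3: the pattern moves down a 2nd.
A3→G3 is 55 − 57 = -2 semitones.

-2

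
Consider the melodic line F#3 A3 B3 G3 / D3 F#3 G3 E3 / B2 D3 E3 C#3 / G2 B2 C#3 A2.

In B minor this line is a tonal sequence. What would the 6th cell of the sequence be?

C#2 E2 F#2 D2

Unit = 4 notes; the statements start on F#3, D3, B2, G2, moving down a 3rd each time.
Extending down a 3rd: E2 → C#2.
Statement 6 starts on C#2 and keeps the same diatonic contour: C#2 E2 F#2 D2.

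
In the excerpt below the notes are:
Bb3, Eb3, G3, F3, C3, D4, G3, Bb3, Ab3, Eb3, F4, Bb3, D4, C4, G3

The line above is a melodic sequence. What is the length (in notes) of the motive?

5

There are 15 notes; a 5-note unit gives 3 cells:
Bb3 Eb3 G3 F3 C3 | D4 G3 Bb3 Ab3 Eb3 | F4 Bb3 D4 C4 G3
Each cell is the previous one up a 3rd — so the unit is 5 notes.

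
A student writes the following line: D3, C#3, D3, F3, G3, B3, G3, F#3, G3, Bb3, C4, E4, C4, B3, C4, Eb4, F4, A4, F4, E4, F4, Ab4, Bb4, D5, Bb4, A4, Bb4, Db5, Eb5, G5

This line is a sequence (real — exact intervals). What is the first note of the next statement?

Eb5

With a 6-note motive the entries are D3, G3, C4, F4, Bb4, each up a 4th from the previous.
One more step up a 4th gives Eb5.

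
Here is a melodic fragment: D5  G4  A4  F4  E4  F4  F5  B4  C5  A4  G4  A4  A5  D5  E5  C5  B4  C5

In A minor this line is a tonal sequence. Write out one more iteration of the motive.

Taking 6-note groups, the heads are D5, F5, A5: the pattern moves up a 3rd.
So cell 4 is C6 F5 G5 E5 D5 E5.

C6 F5 G5 E5 D5 E5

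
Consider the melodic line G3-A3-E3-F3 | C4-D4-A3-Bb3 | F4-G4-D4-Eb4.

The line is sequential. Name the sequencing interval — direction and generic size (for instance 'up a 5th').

With a 4-note motive the entries are G3, C4, F4, each up a 4th from the previous.
From G3 to C4: up a 4th.

up a 4th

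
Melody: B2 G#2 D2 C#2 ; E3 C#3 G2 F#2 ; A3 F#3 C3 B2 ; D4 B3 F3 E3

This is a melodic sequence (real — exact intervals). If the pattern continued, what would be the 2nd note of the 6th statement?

The unit is 4 notes. Position-2 pitches of the 4 shown cells: G#2, C#3, F#3, B3.
Each moves up a 4th. Continuing: E4 → A4.

A4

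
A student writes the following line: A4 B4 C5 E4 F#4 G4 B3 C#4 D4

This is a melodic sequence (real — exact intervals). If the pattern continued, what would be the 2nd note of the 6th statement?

The unit is 3 notes. Position-2 pitches of the 3 shown cells: B4, F#4, C#4.
Each moves down a 4th. Continuing: G#3 → D#3 → A#2.

A#2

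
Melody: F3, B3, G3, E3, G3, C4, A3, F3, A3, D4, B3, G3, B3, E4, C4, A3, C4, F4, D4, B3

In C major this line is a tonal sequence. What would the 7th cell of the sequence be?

E4 A4 F4 D4

With a 4-note motive the entries are F3, G3, A3, B3, C4, each up a 2nd from the previous.
Carrying on: D4 → E4.
Statement 7 starts on E4 and keeps the same diatonic contour: E4 A4 F4 D4.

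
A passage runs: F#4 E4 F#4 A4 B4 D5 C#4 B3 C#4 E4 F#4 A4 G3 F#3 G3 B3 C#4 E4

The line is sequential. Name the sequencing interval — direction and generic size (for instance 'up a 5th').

down a 4th

Unit = 6 notes; the statements start on F#4, C#4, G3, moving down a 4th each time.
F#4 to C#4 is down a 4th.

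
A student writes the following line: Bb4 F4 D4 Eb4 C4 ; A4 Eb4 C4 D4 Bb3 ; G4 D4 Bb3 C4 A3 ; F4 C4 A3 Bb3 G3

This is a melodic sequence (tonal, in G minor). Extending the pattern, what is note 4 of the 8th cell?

With 5-note cells, note 4 of each statement runs Eb4, D4, C4, Bb3.
Carrying that down a 2nd forward: A3 → G3 → F3 → Eb3.

Eb3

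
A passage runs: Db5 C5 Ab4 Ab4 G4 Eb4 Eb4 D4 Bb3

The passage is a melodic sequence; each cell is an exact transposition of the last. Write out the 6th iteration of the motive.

C3 B2 G2

Unit = 3 notes; the statements start on Db5, Ab4, Eb4, moving down a 4th each time.
Carrying on: Bb3 → F3 → C3.
From C3 the exact shape gives C3 B2 G2.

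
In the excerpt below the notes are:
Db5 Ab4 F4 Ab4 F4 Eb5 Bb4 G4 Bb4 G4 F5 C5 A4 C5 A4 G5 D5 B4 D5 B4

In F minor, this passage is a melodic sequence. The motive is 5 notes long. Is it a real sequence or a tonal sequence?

Each cell has the same semitone pattern (-5, -3, 3, -3) — intervals are preserved exactly.
And A4 lies outside F minor, so the sequence is real rather than tonal.

real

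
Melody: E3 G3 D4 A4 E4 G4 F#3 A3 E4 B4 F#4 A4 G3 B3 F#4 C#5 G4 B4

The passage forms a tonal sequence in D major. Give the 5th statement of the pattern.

B3 D4 A4 E5 B4 D5

The 6-note cells begin on E3, F#3, G3 — each up a 2nd from the last.
Continuing the starts: A3 → B3.
Statement 5 starts on B3 and keeps the same diatonic contour: B3 D4 A4 E5 B4 D5.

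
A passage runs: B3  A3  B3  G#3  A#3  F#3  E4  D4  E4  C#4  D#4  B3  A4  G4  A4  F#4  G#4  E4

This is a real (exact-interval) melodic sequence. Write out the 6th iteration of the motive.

C6 Bb5 C6 A5 B5 G5

Unit = 6 notes; the statements start on B3, E4, A4, moving up a 4th each time.
Carrying on: D5 → G5 → C6.
Statement 6 starts on C6 and keeps the same exact contour: C6 Bb5 C6 A5 B5 G5.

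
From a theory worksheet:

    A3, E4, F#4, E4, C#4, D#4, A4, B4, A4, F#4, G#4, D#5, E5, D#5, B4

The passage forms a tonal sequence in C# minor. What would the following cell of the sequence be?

The 5-note cells begin on A3, D#4, G#4 — each up a 4th from the last.
Statement 4 starts on C#5 and keeps the same diatonic contour: C#5 G#5 A5 G#5 E5.

C#5 G#5 A5 G#5 E5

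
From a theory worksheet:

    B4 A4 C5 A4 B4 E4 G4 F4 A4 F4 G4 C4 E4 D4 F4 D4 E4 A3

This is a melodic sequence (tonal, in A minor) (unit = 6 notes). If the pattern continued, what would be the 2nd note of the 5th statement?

G3

The unit is 6 notes. Position-2 pitches of the 3 shown cells: A4, F4, D4.
Each moves down a 3rd. Continuing: B3 → G3.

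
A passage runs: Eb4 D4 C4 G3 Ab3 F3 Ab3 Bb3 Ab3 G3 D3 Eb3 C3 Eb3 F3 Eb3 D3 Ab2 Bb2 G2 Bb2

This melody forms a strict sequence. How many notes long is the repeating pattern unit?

21 notes total. Splitting into 3 groups of 7:
Eb4 D4 C4 G3 Ab3 F3 Ab3 | Bb3 Ab3 G3 D3 Eb3 C3 Eb3 | F3 Eb3 D3 Ab2 Bb2 G2 Bb2
Each cell is the previous one down a 4th — so the unit is 7 notes.

7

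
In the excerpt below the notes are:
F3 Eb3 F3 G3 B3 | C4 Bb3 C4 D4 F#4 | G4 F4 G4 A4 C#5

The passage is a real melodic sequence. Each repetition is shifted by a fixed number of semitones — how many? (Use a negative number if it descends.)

7

With a 5-note motive the entries are F3, C4, G4, each up a 5th from the previous.
Counting half-steps from F3 to C4: 7.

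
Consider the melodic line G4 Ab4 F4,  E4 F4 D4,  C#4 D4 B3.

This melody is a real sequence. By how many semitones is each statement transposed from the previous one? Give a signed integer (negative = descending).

-3

With a 3-note motive the entries are G4, E4, C#4, each down a 3rd from the previous.
G4→E4 is 64 − 67 = -3 semitones.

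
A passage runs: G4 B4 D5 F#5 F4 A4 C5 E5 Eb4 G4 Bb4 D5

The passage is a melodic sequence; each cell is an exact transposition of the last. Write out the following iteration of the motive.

Db4 F4 Ab4 C5

The 4-note cells begin on G4, F4, Eb4 — each down a 2nd from the last.
From Db4 the exact shape gives Db4 F4 Ab4 C5.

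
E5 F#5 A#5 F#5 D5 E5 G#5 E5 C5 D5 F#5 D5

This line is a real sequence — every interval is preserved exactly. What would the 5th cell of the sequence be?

Ab4 Bb4 D5 Bb4

Taking 4-note groups, the heads are E5, D5, C5: the pattern moves down a 2nd.
Continuing the starts: Bb4 → Ab4.
From Ab4 the exact shape gives Ab4 Bb4 D5 Bb4.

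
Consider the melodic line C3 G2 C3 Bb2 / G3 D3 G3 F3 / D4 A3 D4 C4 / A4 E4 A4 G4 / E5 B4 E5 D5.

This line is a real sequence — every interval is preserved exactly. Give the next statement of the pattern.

B5 F#5 B5 A5

The 4-note cells begin on C3, G3, D4, A4, E5 — each up a 5th from the last.
So cell 6 is B5 F#5 B5 A5.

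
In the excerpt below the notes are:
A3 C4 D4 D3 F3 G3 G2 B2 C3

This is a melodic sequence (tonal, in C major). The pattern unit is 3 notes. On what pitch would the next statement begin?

C2

With a 3-note motive the entries are A3, D3, G2, each down a 5th from the previous.
One more step down a 5th gives C2.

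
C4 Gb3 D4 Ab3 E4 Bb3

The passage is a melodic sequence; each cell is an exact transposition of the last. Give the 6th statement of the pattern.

The 2-note cells begin on C4, D4, E4 — each up a 2nd from the last.
Continuing the starts: F#4 → G#4 → A#4.
Statement 6 starts on A#4 and keeps the same exact contour: A#4 E4.

A#4 E4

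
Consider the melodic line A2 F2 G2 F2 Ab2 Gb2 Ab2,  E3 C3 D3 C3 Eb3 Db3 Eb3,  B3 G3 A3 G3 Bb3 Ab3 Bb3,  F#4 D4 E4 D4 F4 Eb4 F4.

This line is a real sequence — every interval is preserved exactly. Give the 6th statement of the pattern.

With a 7-note motive the entries are A2, E3, B3, F#4, each up a 5th from the previous.
Continuing the starts: C#5 → G#5.
Statement 6 starts on G#5 and keeps the same exact contour: G#5 E5 F#5 E5 G5 F5 G5.

G#5 E5 F#5 E5 G5 F5 G5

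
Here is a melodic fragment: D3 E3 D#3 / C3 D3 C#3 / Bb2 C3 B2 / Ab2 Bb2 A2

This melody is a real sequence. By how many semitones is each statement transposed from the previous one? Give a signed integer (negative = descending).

-2

Taking 3-note groups, the heads are D3, C3, Bb2, Ab2: the pattern moves down a 2nd.
D3→C3 is 48 − 50 = -2 semitones.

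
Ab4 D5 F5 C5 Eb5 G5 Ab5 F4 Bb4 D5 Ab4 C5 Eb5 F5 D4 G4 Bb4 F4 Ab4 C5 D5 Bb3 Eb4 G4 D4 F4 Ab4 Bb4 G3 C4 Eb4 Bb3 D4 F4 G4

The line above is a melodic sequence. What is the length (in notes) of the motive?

7

There are 35 notes; a 7-note unit gives 5 cells:
Ab4 D5 F5 C5 Eb5 G5 Ab5 | F4 Bb4 D5 Ab4 C5 Eb5 F5 | D4 G4 Bb4 F4 Ab4 C5 D5 | Bb3 Eb4 G4 D4 F4 Ab4 Bb4 | G3 C4 Eb4 Bb3 D4 F4 G4
That's a consistent down a 3rd shift per cell, and no other grouping gives one.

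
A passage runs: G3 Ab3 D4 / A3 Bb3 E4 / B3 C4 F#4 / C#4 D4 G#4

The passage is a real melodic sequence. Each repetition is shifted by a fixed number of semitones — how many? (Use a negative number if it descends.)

2

The 3-note cells begin on G3, A3, B3, C#4 — each up a 2nd from the last.
Counting half-steps from G3 to A3: 2.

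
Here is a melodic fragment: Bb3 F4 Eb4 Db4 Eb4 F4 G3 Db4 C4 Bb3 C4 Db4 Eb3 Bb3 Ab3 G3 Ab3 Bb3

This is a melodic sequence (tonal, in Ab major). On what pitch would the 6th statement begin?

Unit = 6 notes; the statements start on Bb3, G3, Eb3, moving down a 3rd each time.
Continuing: C3 → Ab2 → F2. Statement 6 starts on F2.

F2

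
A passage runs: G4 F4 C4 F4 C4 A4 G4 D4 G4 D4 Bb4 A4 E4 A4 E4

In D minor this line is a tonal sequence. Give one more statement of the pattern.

C5 Bb4 F4 Bb4 F4

With a 5-note motive the entries are G4, A4, Bb4, each up a 2nd from the previous.
From C5 the diatonic shape gives C5 Bb4 F4 Bb4 F4.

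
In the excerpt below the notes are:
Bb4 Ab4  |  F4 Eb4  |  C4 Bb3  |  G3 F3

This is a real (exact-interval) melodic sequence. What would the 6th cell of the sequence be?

Unit = 2 notes; the statements start on Bb4, F4, C4, G3, moving down a 4th each time.
Carrying on: D3 → A2.
Statement 6 starts on A2 and keeps the same exact contour: A2 G2.

A2 G2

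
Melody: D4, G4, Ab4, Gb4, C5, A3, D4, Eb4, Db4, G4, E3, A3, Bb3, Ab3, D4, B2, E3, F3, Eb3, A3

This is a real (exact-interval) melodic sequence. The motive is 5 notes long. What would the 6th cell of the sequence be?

C#2 F#2 G2 F2 B2

Unit = 5 notes; the statements start on D4, A3, E3, B2, moving down a 4th each time.
Extending down a 4th: F#2 → C#2.
So cell 6 is C#2 F#2 G2 F2 B2.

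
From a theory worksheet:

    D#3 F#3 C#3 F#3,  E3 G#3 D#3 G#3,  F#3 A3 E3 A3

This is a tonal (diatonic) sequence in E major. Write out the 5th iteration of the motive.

A3 C#4 G#3 C#4

Taking 4-note groups, the heads are D#3, E3, F#3: the pattern moves up a 2nd.
Extending up a 2nd: G#3 → A3.
From A3 the diatonic shape gives A3 C#4 G#3 C#4.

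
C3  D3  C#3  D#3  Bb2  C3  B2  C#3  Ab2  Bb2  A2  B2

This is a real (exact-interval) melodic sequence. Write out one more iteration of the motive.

Taking 4-note groups, the heads are C3, Bb2, Ab2: the pattern moves down a 2nd.
Statement 4 starts on Gb2 and keeps the same exact contour: Gb2 Ab2 G2 A2.

Gb2 Ab2 G2 A2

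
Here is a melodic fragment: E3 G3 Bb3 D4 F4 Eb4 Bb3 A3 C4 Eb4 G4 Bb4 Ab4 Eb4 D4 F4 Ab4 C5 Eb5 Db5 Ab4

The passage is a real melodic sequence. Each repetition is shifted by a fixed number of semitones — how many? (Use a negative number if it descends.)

The 7-note cells begin on E3, A3, D4 — each up a 4th from the last.
Counting half-steps from E3 to A3: 5.

5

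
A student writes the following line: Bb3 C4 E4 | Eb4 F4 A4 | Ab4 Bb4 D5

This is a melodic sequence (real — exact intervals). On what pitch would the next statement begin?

Db5

Unit = 3 notes; the statements start on Bb3, Eb4, Ab4, moving up a 4th each time.
The next head, up a 4th from Ab4, is Db5.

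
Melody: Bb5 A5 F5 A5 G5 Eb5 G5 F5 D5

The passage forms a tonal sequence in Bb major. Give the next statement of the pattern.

F5 Eb5 C5

Taking 3-note groups, the heads are Bb5, A5, G5: the pattern moves down a 2nd.
Statement 4 starts on F5 and keeps the same diatonic contour: F5 Eb5 C5.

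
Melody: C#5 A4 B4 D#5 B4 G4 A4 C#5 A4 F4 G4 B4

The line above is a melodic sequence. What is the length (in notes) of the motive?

4

12 notes total. Splitting into 3 groups of 4:
C#5 A4 B4 D#5 | B4 G4 A4 C#5 | A4 F4 G4 B4
Every group is a transposition down a 2nd of the one before; no shorter unit works.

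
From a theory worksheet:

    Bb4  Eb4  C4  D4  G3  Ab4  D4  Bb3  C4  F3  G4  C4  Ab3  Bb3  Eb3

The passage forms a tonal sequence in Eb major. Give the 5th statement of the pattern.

Unit = 5 notes; the statements start on Bb4, Ab4, G4, moving down a 2nd each time.
Carrying on: F4 → Eb4.
From Eb4 the diatonic shape gives Eb4 Ab3 F3 G3 C3.

Eb4 Ab3 F3 G3 C3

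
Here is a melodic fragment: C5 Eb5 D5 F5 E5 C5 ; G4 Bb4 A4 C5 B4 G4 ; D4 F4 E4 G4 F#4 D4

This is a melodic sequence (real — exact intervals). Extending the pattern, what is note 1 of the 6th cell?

B2

The unit is 6 notes. Position-1 pitches of the 3 shown cells: C5, G4, D4.
Extending down a 4th: A3 → E3 → B2.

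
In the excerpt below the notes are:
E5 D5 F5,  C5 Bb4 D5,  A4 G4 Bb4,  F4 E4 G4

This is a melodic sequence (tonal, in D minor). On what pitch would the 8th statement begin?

E3

Taking 3-note groups, the heads are E5, C5, A4, F4: the pattern moves down a 3rd.
Extending the heads down a 3rd: D4 → Bb3 → G3 → E3.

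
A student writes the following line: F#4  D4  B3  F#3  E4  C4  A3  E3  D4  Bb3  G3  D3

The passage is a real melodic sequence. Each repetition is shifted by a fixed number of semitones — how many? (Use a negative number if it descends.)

Taking 4-note groups, the heads are F#4, E4, D4: the pattern moves down a 2nd.
Counting half-steps from F#4 to E4: -2.

-2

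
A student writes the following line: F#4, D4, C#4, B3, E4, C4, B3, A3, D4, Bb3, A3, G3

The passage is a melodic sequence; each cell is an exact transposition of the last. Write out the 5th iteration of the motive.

The 4-note cells begin on F#4, E4, D4 — each down a 2nd from the last.
Carrying on: C4 → Bb3.
So cell 5 is Bb3 Gb3 F3 Eb3.

Bb3 Gb3 F3 Eb3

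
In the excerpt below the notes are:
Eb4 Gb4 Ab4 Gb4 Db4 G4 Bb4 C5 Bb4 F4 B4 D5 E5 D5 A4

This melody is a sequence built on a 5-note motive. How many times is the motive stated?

15 notes in groups of 5 gives 15/5 = 3 statements.
Starts: Eb4, G4, B4 — each up a 3rd.

3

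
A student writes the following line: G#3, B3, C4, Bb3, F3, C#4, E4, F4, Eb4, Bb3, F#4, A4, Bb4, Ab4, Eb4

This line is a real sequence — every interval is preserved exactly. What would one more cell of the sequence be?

B4 D5 Eb5 Db5 Ab4

Taking 5-note groups, the heads are G#3, C#4, F#4: the pattern moves up a 4th.
Statement 4 starts on B4 and keeps the same exact contour: B4 D5 Eb5 Db5 Ab4.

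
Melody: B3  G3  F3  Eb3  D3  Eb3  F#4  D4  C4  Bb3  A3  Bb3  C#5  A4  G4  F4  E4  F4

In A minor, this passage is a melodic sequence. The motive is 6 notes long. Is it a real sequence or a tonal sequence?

Each cell has the same semitone pattern (-4, -2, -2, -1, 1) — intervals are preserved exactly.
And Eb3 lies outside A minor, so the sequence is real rather than tonal.

real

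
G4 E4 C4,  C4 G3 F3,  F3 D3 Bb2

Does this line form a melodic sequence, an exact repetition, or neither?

Note 2 of cell 2 is G3; if this were a sequence it would be A3. No unit length gives a consistent transposition pattern.

neither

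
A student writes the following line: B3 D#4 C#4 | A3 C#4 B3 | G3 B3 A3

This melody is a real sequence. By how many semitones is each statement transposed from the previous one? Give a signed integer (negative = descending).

Taking 3-note groups, the heads are B3, A3, G3: the pattern moves down a 2nd.
B3 to A3 spans -2 semitones.

-2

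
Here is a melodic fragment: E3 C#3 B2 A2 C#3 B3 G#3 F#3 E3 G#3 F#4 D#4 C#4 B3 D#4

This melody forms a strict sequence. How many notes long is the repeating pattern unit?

5

Try groups of 5 (3 cells in 15 notes):
E3 C#3 B2 A2 C#3 | B3 G#3 F#3 E3 G#3 | F#4 D#4 C#4 B3 D#4
Every group is a transposition up a 5th of the one before; no shorter unit works.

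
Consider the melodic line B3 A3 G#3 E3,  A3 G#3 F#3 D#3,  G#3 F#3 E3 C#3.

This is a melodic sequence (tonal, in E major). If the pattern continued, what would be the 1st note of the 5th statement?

With 4-note cells, note 1 of each statement runs B3, A3, G#3.
Carrying that down a 2nd forward: F#3 → E3.

E3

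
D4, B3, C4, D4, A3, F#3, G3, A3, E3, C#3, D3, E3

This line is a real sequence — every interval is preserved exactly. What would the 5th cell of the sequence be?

Taking 4-note groups, the heads are D4, A3, E3: the pattern moves down a 4th.
Extending down a 4th: B2 → F#2.
From F#2 the exact shape gives F#2 D#2 E2 F#2.

F#2 D#2 E2 F#2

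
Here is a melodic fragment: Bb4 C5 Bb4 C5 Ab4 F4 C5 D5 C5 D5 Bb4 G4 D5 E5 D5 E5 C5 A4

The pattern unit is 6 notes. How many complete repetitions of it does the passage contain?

18 notes in groups of 6 gives 18/6 = 3 statements.
Starts: Bb4, C5, D5 — each up a 2nd.

3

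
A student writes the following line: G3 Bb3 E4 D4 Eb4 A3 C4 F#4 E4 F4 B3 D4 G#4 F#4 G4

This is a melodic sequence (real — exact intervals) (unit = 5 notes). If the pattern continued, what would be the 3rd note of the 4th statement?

A#4

Grouping in 5s, the 3rd note of each cell is E4, F#4, G#4.
One more up a 2nd gives A#4.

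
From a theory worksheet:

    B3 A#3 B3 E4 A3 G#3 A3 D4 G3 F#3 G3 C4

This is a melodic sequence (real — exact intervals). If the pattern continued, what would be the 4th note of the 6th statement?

Gb3

Grouping in 4s, the 4th note of each cell is E4, D4, C4.
Extending down a 2nd: Bb3 → Ab3 → Gb3.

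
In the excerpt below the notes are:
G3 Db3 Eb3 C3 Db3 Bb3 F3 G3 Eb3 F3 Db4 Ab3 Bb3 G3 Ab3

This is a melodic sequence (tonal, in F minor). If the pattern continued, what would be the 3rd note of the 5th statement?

With 5-note cells, note 3 of each statement runs Eb3, G3, Bb3.
Extending up a 3rd: Db4 → F4.

F4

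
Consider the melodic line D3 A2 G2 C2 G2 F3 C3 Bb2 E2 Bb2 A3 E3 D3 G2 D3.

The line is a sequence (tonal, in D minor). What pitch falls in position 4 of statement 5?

With 5-note cells, note 4 of each statement runs C2, E2, G2.
Extending up a 3rd: Bb2 → D3.

D3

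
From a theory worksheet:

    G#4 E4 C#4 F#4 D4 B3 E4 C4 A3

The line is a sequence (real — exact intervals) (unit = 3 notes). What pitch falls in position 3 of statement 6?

Eb3

The unit is 3 notes. Position-3 pitches of the 3 shown cells: C#4, B3, A3.
Carrying that down a 2nd forward: G3 → F3 → Eb3.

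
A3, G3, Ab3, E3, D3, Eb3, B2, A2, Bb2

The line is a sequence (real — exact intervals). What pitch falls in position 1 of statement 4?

The unit is 3 notes. Position-1 pitches of the 3 shown cells: A3, E3, B2.
One more down a 4th gives F#2.

F#2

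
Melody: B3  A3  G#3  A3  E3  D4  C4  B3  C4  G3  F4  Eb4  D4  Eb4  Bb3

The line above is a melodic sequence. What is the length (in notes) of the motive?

15 notes total. Splitting into 3 groups of 5:
B3 A3 G#3 A3 E3 | D4 C4 B3 C4 G3 | F4 Eb4 D4 Eb4 Bb3
Every group is a transposition up a 3rd of the one before; no shorter unit works.

5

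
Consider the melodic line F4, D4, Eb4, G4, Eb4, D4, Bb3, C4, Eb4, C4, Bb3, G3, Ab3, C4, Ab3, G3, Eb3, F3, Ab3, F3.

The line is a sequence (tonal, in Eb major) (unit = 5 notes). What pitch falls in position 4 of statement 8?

With 5-note cells, note 4 of each statement runs G4, Eb4, C4, Ab3.
Carrying that down a 3rd forward: F3 → D3 → Bb2 → G2.

G2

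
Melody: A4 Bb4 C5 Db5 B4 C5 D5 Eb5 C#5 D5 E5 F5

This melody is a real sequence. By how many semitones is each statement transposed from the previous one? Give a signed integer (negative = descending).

2

Unit = 4 notes; the statements start on A4, B4, C#5, moving up a 2nd each time.
A4 to B4 spans +2 semitones.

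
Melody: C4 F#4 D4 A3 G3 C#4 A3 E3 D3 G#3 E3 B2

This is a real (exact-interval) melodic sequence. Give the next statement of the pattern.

A2 D#3 B2 F#2

Taking 4-note groups, the heads are C4, G3, D3: the pattern moves down a 4th.
So cell 4 is A2 D#3 B2 F#2.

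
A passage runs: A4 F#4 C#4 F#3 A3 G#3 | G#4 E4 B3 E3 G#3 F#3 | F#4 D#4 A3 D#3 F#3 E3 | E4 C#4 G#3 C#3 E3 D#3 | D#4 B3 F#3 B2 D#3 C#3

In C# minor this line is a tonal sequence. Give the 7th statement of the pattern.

Unit = 6 notes; the statements start on A4, G#4, F#4, E4, D#4, moving down a 2nd each time.
Carrying on: C#4 → B3.
So cell 7 is B3 G#3 D#3 G#2 B2 A2.

B3 G#3 D#3 G#2 B2 A2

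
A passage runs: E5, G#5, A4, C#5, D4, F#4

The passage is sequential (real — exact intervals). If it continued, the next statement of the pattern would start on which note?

G3

With a 2-note motive the entries are E5, A4, D4, each down a 5th from the previous.
One more step down a 5th gives G3.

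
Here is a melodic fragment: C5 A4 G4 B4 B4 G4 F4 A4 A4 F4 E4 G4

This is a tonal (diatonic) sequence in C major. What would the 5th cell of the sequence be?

Unit = 4 notes; the statements start on C5, B4, A4, moving down a 2nd each time.
Carrying on: G4 → F4.
So cell 5 is F4 D4 C4 E4.

F4 D4 C4 E4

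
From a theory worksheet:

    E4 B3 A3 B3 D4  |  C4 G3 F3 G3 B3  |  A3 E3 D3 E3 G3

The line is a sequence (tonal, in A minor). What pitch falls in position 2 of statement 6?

F2

With 5-note cells, note 2 of each statement runs B3, G3, E3.
Each moves down a 3rd. Continuing: C3 → A2 → F2.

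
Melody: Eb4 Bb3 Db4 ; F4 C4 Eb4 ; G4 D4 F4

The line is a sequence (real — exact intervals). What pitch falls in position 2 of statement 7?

The unit is 3 notes. Position-2 pitches of the 3 shown cells: Bb3, C4, D4.
Extending up a 2nd: E4 → F#4 → G#4 → A#4.

A#4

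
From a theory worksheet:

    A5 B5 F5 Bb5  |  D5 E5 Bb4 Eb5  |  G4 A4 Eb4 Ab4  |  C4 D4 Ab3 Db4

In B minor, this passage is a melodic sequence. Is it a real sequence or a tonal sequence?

real

Each cell has the same semitone pattern (2, -6, 5) — intervals are preserved exactly.
And F5 lies outside B minor, so the sequence is real rather than tonal.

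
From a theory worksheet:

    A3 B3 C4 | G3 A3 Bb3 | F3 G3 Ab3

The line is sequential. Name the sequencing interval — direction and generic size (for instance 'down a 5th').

down a 2nd

Taking 3-note groups, the heads are A3, G3, F3: the pattern moves down a 2nd.
From A3 to G3: down a 2nd.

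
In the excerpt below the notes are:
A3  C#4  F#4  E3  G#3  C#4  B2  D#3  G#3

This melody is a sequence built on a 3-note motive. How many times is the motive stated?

3

9 notes in groups of 3 gives 9/3 = 3 statements.
Starts: A3, E3, B2 — each down a 4th.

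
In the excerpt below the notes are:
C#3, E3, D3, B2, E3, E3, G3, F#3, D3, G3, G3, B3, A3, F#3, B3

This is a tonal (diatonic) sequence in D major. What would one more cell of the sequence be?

B3 D4 C#4 A3 D4

The 5-note cells begin on C#3, E3, G3 — each up a 3rd from the last.
Statement 4 starts on B3 and keeps the same diatonic contour: B3 D4 C#4 A3 D4.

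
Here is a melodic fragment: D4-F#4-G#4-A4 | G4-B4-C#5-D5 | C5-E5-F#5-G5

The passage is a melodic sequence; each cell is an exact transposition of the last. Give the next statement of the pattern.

F5 A5 B5 C6

With a 4-note motive the entries are D4, G4, C5, each up a 4th from the previous.
So cell 4 is F5 A5 B5 C6.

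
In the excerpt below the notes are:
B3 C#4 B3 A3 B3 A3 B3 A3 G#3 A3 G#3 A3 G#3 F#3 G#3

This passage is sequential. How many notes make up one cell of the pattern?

5

15 notes total. Splitting into 3 groups of 5:
B3 C#4 B3 A3 B3 | A3 B3 A3 G#3 A3 | G#3 A3 G#3 F#3 G#3
Each cell is the previous one down a 2nd — so the unit is 5 notes.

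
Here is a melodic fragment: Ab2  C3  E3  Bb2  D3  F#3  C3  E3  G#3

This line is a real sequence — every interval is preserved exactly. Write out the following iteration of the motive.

D3 F#3 A#3

Taking 3-note groups, the heads are Ab2, Bb2, C3: the pattern moves up a 2nd.
From D3 the exact shape gives D3 F#3 A#3.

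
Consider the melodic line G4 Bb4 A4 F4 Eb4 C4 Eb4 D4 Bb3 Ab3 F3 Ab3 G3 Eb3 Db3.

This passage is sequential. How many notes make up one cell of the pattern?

5

15 notes total. Splitting into 3 groups of 5:
G4 Bb4 A4 F4 Eb4 | C4 Eb4 D4 Bb3 Ab3 | F3 Ab3 G3 Eb3 Db3
Each cell is the previous one down a 5th — so the unit is 5 notes.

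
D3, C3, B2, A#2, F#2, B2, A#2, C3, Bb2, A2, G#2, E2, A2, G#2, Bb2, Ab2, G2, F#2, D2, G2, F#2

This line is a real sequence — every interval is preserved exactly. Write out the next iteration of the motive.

The 7-note cells begin on D3, C3, Bb2 — each down a 2nd from the last.
So cell 4 is Ab2 Gb2 F2 E2 C2 F2 E2.

Ab2 Gb2 F2 E2 C2 F2 E2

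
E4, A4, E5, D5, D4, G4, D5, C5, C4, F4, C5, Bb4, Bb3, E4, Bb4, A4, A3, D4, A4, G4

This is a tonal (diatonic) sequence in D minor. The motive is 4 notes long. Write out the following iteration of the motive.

With a 4-note motive the entries are E4, D4, C4, Bb3, A3, each down a 2nd from the previous.
Statement 6 starts on G3 and keeps the same diatonic contour: G3 C4 G4 F4.

G3 C4 G4 F4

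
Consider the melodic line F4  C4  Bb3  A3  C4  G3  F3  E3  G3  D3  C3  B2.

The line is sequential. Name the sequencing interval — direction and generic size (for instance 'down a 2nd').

Taking 4-note groups, the heads are F4, C4, G3: the pattern moves down a 4th.
From F4 to C4: down a 4th.

down a 4th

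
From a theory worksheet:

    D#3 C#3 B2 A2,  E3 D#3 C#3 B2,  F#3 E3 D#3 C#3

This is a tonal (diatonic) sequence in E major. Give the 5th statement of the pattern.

A3 G#3 F#3 E3

Unit = 4 notes; the statements start on D#3, E3, F#3, moving up a 2nd each time.
Continuing the starts: G#3 → A3.
Statement 5 starts on A3 and keeps the same diatonic contour: A3 G#3 F#3 E3.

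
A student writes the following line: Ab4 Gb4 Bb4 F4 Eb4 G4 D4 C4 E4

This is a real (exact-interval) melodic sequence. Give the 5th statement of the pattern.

G#3 F#3 A#3

With a 3-note motive the entries are Ab4, F4, D4, each down a 3rd from the previous.
Continuing the starts: B3 → G#3.
So cell 5 is G#3 F#3 A#3.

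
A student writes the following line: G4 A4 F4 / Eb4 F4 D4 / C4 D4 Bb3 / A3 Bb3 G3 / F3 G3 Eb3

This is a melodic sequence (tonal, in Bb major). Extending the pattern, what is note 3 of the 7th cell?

The unit is 3 notes. Position-3 pitches of the 5 shown cells: F4, D4, Bb3, G3, Eb3.
Extending down a 3rd: C3 → A2.

A2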